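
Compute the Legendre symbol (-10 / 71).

-1

(-10 / 71)
  = (61 / 71)    [-10 ≡ 61 mod 71]
  = (71 / 61)    [QR: 61 ≡ 1 mod 4, sign kept]
  = (10 / 61)    [71 ≡ 10 mod 61]
  = -(5 / 61)    [61 ≡ 5 mod 8 ⇒ (2 / 61) = -1]
  = -(61 / 5)    [QR: 5 ≡ 1 mod 4, sign kept]
  = -(1 / 5)    [61 ≡ 1 mod 5]
  = -1    [(1 / 5) = 1]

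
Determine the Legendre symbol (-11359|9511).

Pull out -1: (-11359|9511) = (-1|9511)·(11359|9511). Since 9511 ≡ 3 (mod 4), (-1|9511) = -1. Now have -(11359|9511).
Reduce the numerator: 11359 ≡ 1848 (mod 9511), so (11359|9511) = (1848|9511).
Factor out 2: 1848 = 2^3·231. Since 9511 ≡ 7 (mod 8), (2|9511) = +1, and (2|9511)^3 = +1. Now have -(231|9511).
Both 231 ≡ 3 and 9511 ≡ 3 (mod 4), so reciprocity gives (231|9511) = -(9511|231). Reduce: 9511 ≡ 40 (mod 231). Now have (40|231).
Factor out 2: 40 = 2^3·5. Since 231 ≡ 7 (mod 8), (2|231) = +1, and (2|231)^3 = +1. Now have (5|231).
5 ≡ 1 (mod 4), so quadratic reciprocity gives (5|231) = (231|5). Reduce: 231 ≡ 1 (mod 5). Now have (1|5).
(1|5) = 1. Collecting the sign factors: 1.

1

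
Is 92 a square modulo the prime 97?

no

Factor out 2: 92 = 2^2·23. Since 97 ≡ 1 (mod 8), (2|97) = +1, and (2|97)^2 = +1. Now have (23|97).
97 ≡ 1 (mod 4), so quadratic reciprocity gives (23|97) = (97|23). Reduce: 97 ≡ 5 (mod 23). Now have (5|23).
5 ≡ 1 (mod 4), so quadratic reciprocity gives (5|23) = (23|5). Reduce: 23 ≡ 3 (mod 5). Now have (3|5).
5 ≡ 1 (mod 4), so quadratic reciprocity gives (3|5) = (5|3). Reduce: 5 ≡ 2 (mod 3). Now have (2|3).
Factor out 2: 2 = 2. Since 3 ≡ 3 (mod 8), (2|3) = -1. Now have -(1|3).
(1|3) = 1. Collecting the sign factors: -1.
The Legendre symbol is -1, so x^2 ≡ 92 (mod 97) has no solution.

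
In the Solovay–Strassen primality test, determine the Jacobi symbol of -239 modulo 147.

(-239 / 147)
  = -(239 / 147)    [147 ≡ 3 mod 4 ⇒ (-1 / 147) = -1]
  = -(92 / 147)    [239 ≡ 92 mod 147]
  = -(23 / 147)    [147 ≡ 3 mod 8 ⇒ (2 / 147)^2 = +1]
  = (147 / 23)    [QR: both ≡ 3 mod 4, sign flips]
  = (9 / 23)    [147 ≡ 9 mod 23]
  = (23 / 9)    [QR: 9 ≡ 1 mod 4, sign kept]
  = (5 / 9)    [23 ≡ 5 mod 9]
  = (9 / 5)    [QR: 5 ≡ 1 mod 4, sign kept]
  = (4 / 5)    [9 ≡ 4 mod 5]
  = (1 / 5)    [5 ≡ 5 mod 8 ⇒ (2 / 5)^2 = +1]
  = 1    [(1 / 5) = 1]

1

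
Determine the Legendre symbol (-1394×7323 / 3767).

By multiplicativity, (-1394·7323 / 3767) = (-1394 / 3767)·(7323 / 3767).
First factor (-1394 / 3767):
(-1394 / 3767)
  = (2373 / 3767)    [-1394 ≡ 2373 mod 3767]
  = (3767 / 2373)    [QR: 2373 ≡ 1 mod 4, sign kept]
  = (1394 / 2373)    [3767 ≡ 1394 mod 2373]
  = -(697 / 2373)    [2373 ≡ 5 mod 8 ⇒ (2 / 2373) = -1]
  = -(2373 / 697)    [QR: 697 ≡ 1 mod 4, sign kept]
  = -(282 / 697)    [2373 ≡ 282 mod 697]
  = -(141 / 697)    [697 ≡ 1 mod 8 ⇒ (2 / 697) = +1]
  = -(697 / 141)    [QR: 141 ≡ 1 mod 4, sign kept]
  = -(133 / 141)    [697 ≡ 133 mod 141]
  = -(141 / 133)    [QR: 133 ≡ 1 mod 4, sign kept]
  = -(8 / 133)    [141 ≡ 8 mod 133]
  = (1 / 133)    [133 ≡ 5 mod 8 ⇒ (2 / 133)^3 = -1]
  = 1    [(1 / 133) = 1]
Second factor (7323 / 3767):
(7323 / 3767)
  = (3556 / 3767)    [7323 ≡ 3556 mod 3767]
  = (889 / 3767)    [3767 ≡ 7 mod 8 ⇒ (2 / 3767)^2 = +1]
  = (3767 / 889)    [QR: 889 ≡ 1 mod 4, sign kept]
  = (211 / 889)    [3767 ≡ 211 mod 889]
  = (889 / 211)    [QR: 889 ≡ 1 mod 4, sign kept]
  = (45 / 211)    [889 ≡ 45 mod 211]
  = (211 / 45)    [QR: 45 ≡ 1 mod 4, sign kept]
  = (31 / 45)    [211 ≡ 31 mod 45]
  = (45 / 31)    [QR: 45 ≡ 1 mod 4, sign kept]
  = (14 / 31)    [45 ≡ 14 mod 31]
  = (7 / 31)    [31 ≡ 7 mod 8 ⇒ (2 / 31) = +1]
  = -(31 / 7)    [QR: both ≡ 3 mod 4, sign flips]
  = -(3 / 7)    [31 ≡ 3 mod 7]
  = (7 / 3)    [QR: both ≡ 3 mod 4, sign flips]
  = (1 / 3)    [7 ≡ 1 mod 3]
  = 1    [(1 / 3) = 1]
Product: (1)·(1) = 1.

1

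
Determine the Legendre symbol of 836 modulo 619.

(836/619)
  = (217/619)    [836 ≡ 217 mod 619]
  = (619/217)    [QR: 217 ≡ 1 mod 4, sign kept]
  = (185/217)    [619 ≡ 185 mod 217]
  = (217/185)    [QR: 185 ≡ 1 mod 4, sign kept]
  = (32/185)    [217 ≡ 32 mod 185]
  = (1/185)    [185 ≡ 1 mod 8 ⇒ (2/185)^5 = +1]
  = 1    [(1/185) = 1]

1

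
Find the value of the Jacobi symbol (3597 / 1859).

0

(3597 / 1859)
  = (1738 / 1859)    [3597 ≡ 1738 mod 1859]
  = -(869 / 1859)    [1859 ≡ 3 mod 8 ⇒ (2 / 1859) = -1]
  = -(1859 / 869)    [QR: 869 ≡ 1 mod 4, sign kept]
  = -(121 / 869)    [1859 ≡ 121 mod 869]
  = -(869 / 121)    [QR: 121 ≡ 1 mod 4, sign kept]
  = -(22 / 121)    [869 ≡ 22 mod 121]
  = -(11 / 121)    [121 ≡ 1 mod 8 ⇒ (2 / 121) = +1]
  = -(121 / 11)    [QR: 121 ≡ 1 mod 4, sign kept]
  = -(0 / 11)    [121 ≡ 0 mod 11]
  = 0    [numerator 0, gcd > 1]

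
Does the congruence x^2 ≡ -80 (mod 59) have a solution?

no

(-80/59)
  = (38/59)    [-80 ≡ 38 mod 59]
  = -(19/59)    [59 ≡ 3 mod 8 ⇒ (2/59) = -1]
  = (59/19)    [QR: both ≡ 3 mod 4, sign flips]
  = (2/19)    [59 ≡ 2 mod 19]
  = -(1/19)    [19 ≡ 3 mod 8 ⇒ (2/19) = -1]
  = -1    [(1/19) = 1]
(-80/59) = -1, and 59 is prime, so -80 is not a quadratic residue mod 59.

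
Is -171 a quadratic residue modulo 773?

no

(-171/773)
  = (602/773)    [-171 ≡ 602 mod 773]
  = -(301/773)    [773 ≡ 5 mod 8 ⇒ (2/773) = -1]
  = -(773/301)    [QR: 301 ≡ 1 mod 4, sign kept]
  = -(171/301)    [773 ≡ 171 mod 301]
  = -(301/171)    [QR: 301 ≡ 1 mod 4, sign kept]
  = -(130/171)    [301 ≡ 130 mod 171]
  = (65/171)    [171 ≡ 3 mod 8 ⇒ (2/171) = -1]
  = (171/65)    [QR: 65 ≡ 1 mod 4, sign kept]
  = (41/65)    [171 ≡ 41 mod 65]
  = (65/41)    [QR: 41 ≡ 1 mod 4, sign kept]
  = (24/41)    [65 ≡ 24 mod 41]
  = (3/41)    [41 ≡ 1 mod 8 ⇒ (2/41)^3 = +1]
  = (41/3)    [QR: 41 ≡ 1 mod 4, sign kept]
  = (2/3)    [41 ≡ 2 mod 3]
  = -(1/3)    [3 ≡ 3 mod 8 ⇒ (2/3) = -1]
  = -1    [(1/3) = 1]
(-171/773) = -1, and 773 is prime, so -171 is not a quadratic residue mod 773.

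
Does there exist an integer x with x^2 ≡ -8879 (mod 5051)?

(-8879/5051)
  = -(8879/5051)    [5051 ≡ 3 mod 4 ⇒ (-1/5051) = -1]
  = -(3828/5051)    [8879 ≡ 3828 mod 5051]
  = -(957/5051)    [5051 ≡ 3 mod 8 ⇒ (2/5051)^2 = +1]
  = -(5051/957)    [QR: 957 ≡ 1 mod 4, sign kept]
  = -(266/957)    [5051 ≡ 266 mod 957]
  = (133/957)    [957 ≡ 5 mod 8 ⇒ (2/957) = -1]
  = (957/133)    [QR: 133 ≡ 1 mod 4, sign kept]
  = (26/133)    [957 ≡ 26 mod 133]
  = -(13/133)    [133 ≡ 5 mod 8 ⇒ (2/133) = -1]
  = -(133/13)    [QR: 13 ≡ 1 mod 4, sign kept]
  = -(3/13)    [133 ≡ 3 mod 13]
  = -(13/3)    [QR: 13 ≡ 1 mod 4, sign kept]
  = -(1/3)    [13 ≡ 1 mod 3]
  = -1    [(1/3) = 1]
(-8879/5051) = -1, and 5051 is prime, so -8879 is not a quadratic residue mod 5051.

no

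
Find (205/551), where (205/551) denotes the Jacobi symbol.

205 ≡ 1 (mod 4), so quadratic reciprocity gives (205/551) = (551/205). Reduce: 551 ≡ 141 (mod 205). Now have (141/205).
141 ≡ 1 (mod 4), so quadratic reciprocity gives (141/205) = (205/141). Reduce: 205 ≡ 64 (mod 141). Now have (64/141).
Factor out 2: 64 = 2^6. Since 141 ≡ 5 (mod 8), (2/141) = -1, and (2/141)^6 = +1. Now have (1/141).
(1/141) = 1. Collecting the sign factors: 1.

1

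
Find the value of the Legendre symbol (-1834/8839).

(-1834/8839)
  = (7005/8839)    [-1834 ≡ 7005 mod 8839]
  = (8839/7005)    [QR: 7005 ≡ 1 mod 4, sign kept]
  = (1834/7005)    [8839 ≡ 1834 mod 7005]
  = -(917/7005)    [7005 ≡ 5 mod 8 ⇒ (2/7005) = -1]
  = -(7005/917)    [QR: 917 ≡ 1 mod 4, sign kept]
  = -(586/917)    [7005 ≡ 586 mod 917]
  = (293/917)    [917 ≡ 5 mod 8 ⇒ (2/917) = -1]
  = (917/293)    [QR: 293 ≡ 1 mod 4, sign kept]
  = (38/293)    [917 ≡ 38 mod 293]
  = -(19/293)    [293 ≡ 5 mod 8 ⇒ (2/293) = -1]
  = -(293/19)    [QR: 293 ≡ 1 mod 4, sign kept]
  = -(8/19)    [293 ≡ 8 mod 19]
  = (1/19)    [19 ≡ 3 mod 8 ⇒ (2/19)^3 = -1]
  = 1    [(1/19) = 1]

1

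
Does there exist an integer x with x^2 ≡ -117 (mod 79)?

Pull out -1: (-117/79) = (-1/79)·(117/79). Since 79 ≡ 3 (mod 4), (-1/79) = -1. Now have -(117/79).
Reduce the numerator: 117 ≡ 38 (mod 79), so (117/79) = (38/79).
Factor out 2: 38 = 2·19. Since 79 ≡ 7 (mod 8), (2/79) = +1. Now have -(19/79).
Both 19 ≡ 3 and 79 ≡ 3 (mod 4), so reciprocity gives (19/79) = -(79/19). Reduce: 79 ≡ 3 (mod 19). Now have (3/19).
Both 3 ≡ 3 and 19 ≡ 3 (mod 4), so reciprocity gives (3/19) = -(19/3). Reduce: 19 ≡ 1 (mod 3). Now have -(1/3).
(1/3) = 1. Collecting the sign factors: -1.
The Legendre symbol is -1, so x^2 ≡ -117 (mod 79) has no solution.

no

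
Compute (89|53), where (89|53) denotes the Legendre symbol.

1

Reduce the numerator: 89 ≡ 36 (mod 53), so (89|53) = (36|53).
Factor out 2: 36 = 2^2·9. Since 53 ≡ 5 (mod 8), (2|53) = -1, and (2|53)^2 = +1. Now have (9|53).
9 ≡ 1 (mod 4), so quadratic reciprocity gives (9|53) = (53|9). Reduce: 53 ≡ 8 (mod 9). Now have (8|9).
Factor out 2: 8 = 2^3. Since 9 ≡ 1 (mod 8), (2|9) = +1, and (2|9)^3 = +1. Now have (1|9).
(1|9) = 1. Collecting the sign factors: 1.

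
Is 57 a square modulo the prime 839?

57 ≡ 1 (mod 4), so quadratic reciprocity gives (57/839) = (839/57). Reduce: 839 ≡ 41 (mod 57). Now have (41/57).
41 ≡ 1 (mod 4), so quadratic reciprocity gives (41/57) = (57/41). Reduce: 57 ≡ 16 (mod 41). Now have (16/41).
Factor out 2: 16 = 2^4. Since 41 ≡ 1 (mod 8), (2/41) = +1, and (2/41)^4 = +1. Now have (1/41).
(1/41) = 1. Collecting the sign factors: 1.
The Legendre symbol is 1, so x^2 ≡ 57 (mod 839) has solution.

yes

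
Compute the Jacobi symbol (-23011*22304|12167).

-1

By multiplicativity, (-23011·22304|12167) = (-23011|12167)·(22304|12167).
First factor (-23011|12167):
Pull out -1: (-23011|12167) = (-1|12167)·(23011|12167). Since 12167 ≡ 3 (mod 4), (-1|12167) = -1. Now have -(23011|12167).
Reduce the numerator: 23011 ≡ 10844 (mod 12167), so (23011|12167) = (10844|12167).
Factor out 2: 10844 = 2^2·2711. Since 12167 ≡ 7 (mod 8), (2|12167) = +1, and (2|12167)^2 = +1. Now have -(2711|12167).
Both 2711 ≡ 3 and 12167 ≡ 3 (mod 4), so reciprocity gives (2711|12167) = -(12167|2711). Reduce: 12167 ≡ 1323 (mod 2711). Now have (1323|2711).
Both 1323 ≡ 3 and 2711 ≡ 3 (mod 4), so reciprocity gives (1323|2711) = -(2711|1323). Reduce: 2711 ≡ 65 (mod 1323). Now have -(65|1323).
65 ≡ 1 (mod 4), so quadratic reciprocity gives (65|1323) = (1323|65). Reduce: 1323 ≡ 23 (mod 65). Now have -(23|65).
65 ≡ 1 (mod 4), so quadratic reciprocity gives (23|65) = (65|23). Reduce: 65 ≡ 19 (mod 23). Now have -(19|23).
Both 19 ≡ 3 and 23 ≡ 3 (mod 4), so reciprocity gives (19|23) = -(23|19). Reduce: 23 ≡ 4 (mod 19). Now have (4|19).
Factor out 2: 4 = 2^2. Since 19 ≡ 3 (mod 8), (2|19) = -1, and (2|19)^2 = +1. Now have (1|19).
(1|19) = 1. Collecting the sign factors: 1.
Second factor (22304|12167):
Reduce the numerator: 22304 ≡ 10137 (mod 12167), so (22304|12167) = (10137|12167).
10137 ≡ 1 (mod 4), so quadratic reciprocity gives (10137|12167) = (12167|10137). Reduce: 12167 ≡ 2030 (mod 10137). Now have (2030|10137).
Factor out 2: 2030 = 2·1015. Since 10137 ≡ 1 (mod 8), (2|10137) = +1. Now have (1015|10137).
10137 ≡ 1 (mod 4), so quadratic reciprocity gives (1015|10137) = (10137|1015). Reduce: 10137 ≡ 1002 (mod 1015). Now have (1002|1015).
Factor out 2: 1002 = 2·501. Since 1015 ≡ 7 (mod 8), (2|1015) = +1. Now have (501|1015).
501 ≡ 1 (mod 4), so quadratic reciprocity gives (501|1015) = (1015|501). Reduce: 1015 ≡ 13 (mod 501). Now have (13|501).
13 ≡ 1 (mod 4), so quadratic reciprocity gives (13|501) = (501|13). Reduce: 501 ≡ 7 (mod 13). Now have (7|13).
13 ≡ 1 (mod 4), so quadratic reciprocity gives (7|13) = (13|7). Reduce: 13 ≡ 6 (mod 7). Now have (6|7).
Factor out 2: 6 = 2·3. Since 7 ≡ 7 (mod 8), (2|7) = +1. Now have (3|7).
Both 3 ≡ 3 and 7 ≡ 3 (mod 4), so reciprocity gives (3|7) = -(7|3). Reduce: 7 ≡ 1 (mod 3). Now have -(1|3).
(1|3) = 1. Collecting the sign factors: -1.
Product: (1)·(-1) = -1.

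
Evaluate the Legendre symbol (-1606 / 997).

Reduce the numerator: -1606 ≡ 388 (mod 997), so (-1606 / 997) = (388 / 997).
Factor out 2: 388 = 2^2·97. Since 997 ≡ 5 (mod 8), (2 / 997) = -1, and (2 / 997)^2 = +1. Now have (97 / 997).
97 ≡ 1 (mod 4), so quadratic reciprocity gives (97 / 997) = (997 / 97). Reduce: 997 ≡ 27 (mod 97). Now have (27 / 97).
97 ≡ 1 (mod 4), so quadratic reciprocity gives (27 / 97) = (97 / 27). Reduce: 97 ≡ 16 (mod 27). Now have (16 / 27).
Factor out 2: 16 = 2^4. Since 27 ≡ 3 (mod 8), (2 / 27) = -1, and (2 / 27)^4 = +1. Now have (1 / 27).
(1 / 27) = 1. Collecting the sign factors: 1.

1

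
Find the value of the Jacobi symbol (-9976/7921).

1

(-9976/7921)
  = (9976/7921)    [7921 ≡ 1 mod 4 ⇒ (-1/7921) = +1]
  = (2055/7921)    [9976 ≡ 2055 mod 7921]
  = (7921/2055)    [QR: 7921 ≡ 1 mod 4, sign kept]
  = (1756/2055)    [7921 ≡ 1756 mod 2055]
  = (439/2055)    [2055 ≡ 7 mod 8 ⇒ (2/2055)^2 = +1]
  = -(2055/439)    [QR: both ≡ 3 mod 4, sign flips]
  = -(299/439)    [2055 ≡ 299 mod 439]
  = (439/299)    [QR: both ≡ 3 mod 4, sign flips]
  = (140/299)    [439 ≡ 140 mod 299]
  = (35/299)    [299 ≡ 3 mod 8 ⇒ (2/299)^2 = +1]
  = -(299/35)    [QR: both ≡ 3 mod 4, sign flips]
  = -(19/35)    [299 ≡ 19 mod 35]
  = (35/19)    [QR: both ≡ 3 mod 4, sign flips]
  = (16/19)    [35 ≡ 16 mod 19]
  = (1/19)    [19 ≡ 3 mod 8 ⇒ (2/19)^4 = +1]
  = 1    [(1/19) = 1]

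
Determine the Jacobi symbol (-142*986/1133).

By multiplicativity, (-142·986/1133) = (-142/1133)·(986/1133).
First factor (-142/1133):
Pull out -1: (-142/1133) = (-1/1133)·(142/1133). Since 1133 ≡ 1 (mod 4), (-1/1133) = +1. Now have (142/1133).
Factor out 2: 142 = 2·71. Since 1133 ≡ 5 (mod 8), (2/1133) = -1. Now have -(71/1133).
1133 ≡ 1 (mod 4), so quadratic reciprocity gives (71/1133) = (1133/71). Reduce: 1133 ≡ 68 (mod 71). Now have -(68/71).
Factor out 2: 68 = 2^2·17. Since 71 ≡ 7 (mod 8), (2/71) = +1, and (2/71)^2 = +1. Now have -(17/71).
17 ≡ 1 (mod 4), so quadratic reciprocity gives (17/71) = (71/17). Reduce: 71 ≡ 3 (mod 17). Now have -(3/17).
17 ≡ 1 (mod 4), so quadratic reciprocity gives (3/17) = (17/3). Reduce: 17 ≡ 2 (mod 3). Now have -(2/3).
Factor out 2: 2 = 2. Since 3 ≡ 3 (mod 8), (2/3) = -1. Now have (1/3).
(1/3) = 1. Collecting the sign factors: 1.
Second factor (986/1133):
Factor out 2: 986 = 2·493. Since 1133 ≡ 5 (mod 8), (2/1133) = -1. Now have -(493/1133).
493 ≡ 1 (mod 4), so quadratic reciprocity gives (493/1133) = (1133/493). Reduce: 1133 ≡ 147 (mod 493). Now have -(147/493).
493 ≡ 1 (mod 4), so quadratic reciprocity gives (147/493) = (493/147). Reduce: 493 ≡ 52 (mod 147). Now have -(52/147).
Factor out 2: 52 = 2^2·13. Since 147 ≡ 3 (mod 8), (2/147) = -1, and (2/147)^2 = +1. Now have -(13/147).
13 ≡ 1 (mod 4), so quadratic reciprocity gives (13/147) = (147/13). Reduce: 147 ≡ 4 (mod 13). Now have -(4/13).
Factor out 2: 4 = 2^2. Since 13 ≡ 5 (mod 8), (2/13) = -1, and (2/13)^2 = +1. Now have -(1/13).
(1/13) = 1. Collecting the sign factors: -1.
Product: (1)·(-1) = -1.

-1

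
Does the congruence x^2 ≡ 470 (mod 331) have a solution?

(470|331)
  = (139|331)    [470 ≡ 139 mod 331]
  = -(331|139)    [QR: both ≡ 3 mod 4, sign flips]
  = -(53|139)    [331 ≡ 53 mod 139]
  = -(139|53)    [QR: 53 ≡ 1 mod 4, sign kept]
  = -(33|53)    [139 ≡ 33 mod 53]
  = -(53|33)    [QR: 33 ≡ 1 mod 4, sign kept]
  = -(20|33)    [53 ≡ 20 mod 33]
  = -(5|33)    [33 ≡ 1 mod 8 ⇒ (2|33)^2 = +1]
  = -(33|5)    [QR: 5 ≡ 1 mod 4, sign kept]
  = -(3|5)    [33 ≡ 3 mod 5]
  = -(5|3)    [QR: 5 ≡ 1 mod 4, sign kept]
  = -(2|3)    [5 ≡ 2 mod 3]
  = (1|3)    [3 ≡ 3 mod 8 ⇒ (2|3) = -1]
  = 1    [(1|3) = 1]
The Legendre symbol is 1, so x^2 ≡ 470 (mod 331) has solution.

yes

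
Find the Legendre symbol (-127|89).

-1

Reduce the numerator: -127 ≡ 51 (mod 89), so (-127|89) = (51|89).
89 ≡ 1 (mod 4), so quadratic reciprocity gives (51|89) = (89|51). Reduce: 89 ≡ 38 (mod 51). Now have (38|51).
Factor out 2: 38 = 2·19. Since 51 ≡ 3 (mod 8), (2|51) = -1. Now have -(19|51).
Both 19 ≡ 3 and 51 ≡ 3 (mod 4), so reciprocity gives (19|51) = -(51|19). Reduce: 51 ≡ 13 (mod 19). Now have (13|19).
13 ≡ 1 (mod 4), so quadratic reciprocity gives (13|19) = (19|13). Reduce: 19 ≡ 6 (mod 13). Now have (6|13).
Factor out 2: 6 = 2·3. Since 13 ≡ 5 (mod 8), (2|13) = -1. Now have -(3|13).
13 ≡ 1 (mod 4), so quadratic reciprocity gives (3|13) = (13|3). Reduce: 13 ≡ 1 (mod 3). Now have -(1|3).
(1|3) = 1. Collecting the sign factors: -1.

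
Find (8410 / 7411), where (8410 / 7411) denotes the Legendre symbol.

-1

Reduce the numerator: 8410 ≡ 999 (mod 7411), so (8410 / 7411) = (999 / 7411).
Both 999 ≡ 3 and 7411 ≡ 3 (mod 4), so reciprocity gives (999 / 7411) = -(7411 / 999). Reduce: 7411 ≡ 418 (mod 999). Now have -(418 / 999).
Factor out 2: 418 = 2·209. Since 999 ≡ 7 (mod 8), (2 / 999) = +1. Now have -(209 / 999).
209 ≡ 1 (mod 4), so quadratic reciprocity gives (209 / 999) = (999 / 209). Reduce: 999 ≡ 163 (mod 209). Now have -(163 / 209).
209 ≡ 1 (mod 4), so quadratic reciprocity gives (163 / 209) = (209 / 163). Reduce: 209 ≡ 46 (mod 163). Now have -(46 / 163).
Factor out 2: 46 = 2·23. Since 163 ≡ 3 (mod 8), (2 / 163) = -1. Now have (23 / 163).
Both 23 ≡ 3 and 163 ≡ 3 (mod 4), so reciprocity gives (23 / 163) = -(163 / 23). Reduce: 163 ≡ 2 (mod 23). Now have -(2 / 23).
Factor out 2: 2 = 2. Since 23 ≡ 7 (mod 8), (2 / 23) = +1. Now have -(1 / 23).
(1 / 23) = 1. Collecting the sign factors: -1.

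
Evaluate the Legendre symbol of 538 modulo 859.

(538/859)
  = -(269/859)    [859 ≡ 3 mod 8 ⇒ (2/859) = -1]
  = -(859/269)    [QR: 269 ≡ 1 mod 4, sign kept]
  = -(52/269)    [859 ≡ 52 mod 269]
  = -(13/269)    [269 ≡ 5 mod 8 ⇒ (2/269)^2 = +1]
  = -(269/13)    [QR: 13 ≡ 1 mod 4, sign kept]
  = -(9/13)    [269 ≡ 9 mod 13]
  = -(13/9)    [QR: 9 ≡ 1 mod 4, sign kept]
  = -(4/9)    [13 ≡ 4 mod 9]
  = -(1/9)    [9 ≡ 1 mod 8 ⇒ (2/9)^2 = +1]
  = -1    [(1/9) = 1]

-1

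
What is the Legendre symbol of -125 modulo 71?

Reduce the numerator: -125 ≡ 17 (mod 71), so (-125 / 71) = (17 / 71).
17 ≡ 1 (mod 4), so quadratic reciprocity gives (17 / 71) = (71 / 17). Reduce: 71 ≡ 3 (mod 17). Now have (3 / 17).
17 ≡ 1 (mod 4), so quadratic reciprocity gives (3 / 17) = (17 / 3). Reduce: 17 ≡ 2 (mod 3). Now have (2 / 3).
Factor out 2: 2 = 2. Since 3 ≡ 3 (mod 8), (2 / 3) = -1. Now have -(1 / 3).
(1 / 3) = 1. Collecting the sign factors: -1.

-1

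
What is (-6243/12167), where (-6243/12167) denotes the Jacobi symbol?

Reduce the numerator: -6243 ≡ 5924 (mod 12167), so (-6243/12167) = (5924/12167).
Factor out 2: 5924 = 2^2·1481. Since 12167 ≡ 7 (mod 8), (2/12167) = +1, and (2/12167)^2 = +1. Now have (1481/12167).
1481 ≡ 1 (mod 4), so quadratic reciprocity gives (1481/12167) = (12167/1481). Reduce: 12167 ≡ 319 (mod 1481). Now have (319/1481).
1481 ≡ 1 (mod 4), so quadratic reciprocity gives (319/1481) = (1481/319). Reduce: 1481 ≡ 205 (mod 319). Now have (205/319).
205 ≡ 1 (mod 4), so quadratic reciprocity gives (205/319) = (319/205). Reduce: 319 ≡ 114 (mod 205). Now have (114/205).
Factor out 2: 114 = 2·57. Since 205 ≡ 5 (mod 8), (2/205) = -1. Now have -(57/205).
57 ≡ 1 (mod 4), so quadratic reciprocity gives (57/205) = (205/57). Reduce: 205 ≡ 34 (mod 57). Now have -(34/57).
Factor out 2: 34 = 2·17. Since 57 ≡ 1 (mod 8), (2/57) = +1. Now have -(17/57).
17 ≡ 1 (mod 4), so quadratic reciprocity gives (17/57) = (57/17). Reduce: 57 ≡ 6 (mod 17). Now have -(6/17).
Factor out 2: 6 = 2·3. Since 17 ≡ 1 (mod 8), (2/17) = +1. Now have -(3/17).
17 ≡ 1 (mod 4), so quadratic reciprocity gives (3/17) = (17/3). Reduce: 17 ≡ 2 (mod 3). Now have -(2/3).
Factor out 2: 2 = 2. Since 3 ≡ 3 (mod 8), (2/3) = -1. Now have (1/3).
(1/3) = 1. Collecting the sign factors: 1.

1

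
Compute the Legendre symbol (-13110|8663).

1

Pull out -1: (-13110|8663) = (-1|8663)·(13110|8663). Since 8663 ≡ 3 (mod 4), (-1|8663) = -1. Now have -(13110|8663).
Reduce the numerator: 13110 ≡ 4447 (mod 8663), so (13110|8663) = (4447|8663).
Both 4447 ≡ 3 and 8663 ≡ 3 (mod 4), so reciprocity gives (4447|8663) = -(8663|4447). Reduce: 8663 ≡ 4216 (mod 4447). Now have (4216|4447).
Factor out 2: 4216 = 2^3·527. Since 4447 ≡ 7 (mod 8), (2|4447) = +1, and (2|4447)^3 = +1. Now have (527|4447).
Both 527 ≡ 3 and 4447 ≡ 3 (mod 4), so reciprocity gives (527|4447) = -(4447|527). Reduce: 4447 ≡ 231 (mod 527). Now have -(231|527).
Both 231 ≡ 3 and 527 ≡ 3 (mod 4), so reciprocity gives (231|527) = -(527|231). Reduce: 527 ≡ 65 (mod 231). Now have (65|231).
65 ≡ 1 (mod 4), so quadratic reciprocity gives (65|231) = (231|65). Reduce: 231 ≡ 36 (mod 65). Now have (36|65).
Factor out 2: 36 = 2^2·9. Since 65 ≡ 1 (mod 8), (2|65) = +1, and (2|65)^2 = +1. Now have (9|65).
9 ≡ 1 (mod 4), so quadratic reciprocity gives (9|65) = (65|9). Reduce: 65 ≡ 2 (mod 9). Now have (2|9).
Factor out 2: 2 = 2. Since 9 ≡ 1 (mod 8), (2|9) = +1. Now have (1|9).
(1|9) = 1. Collecting the sign factors: 1.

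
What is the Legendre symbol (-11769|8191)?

-1

(-11769|8191)
  = (4613|8191)    [-11769 ≡ 4613 mod 8191]
  = (8191|4613)    [QR: 4613 ≡ 1 mod 4, sign kept]
  = (3578|4613)    [8191 ≡ 3578 mod 4613]
  = -(1789|4613)    [4613 ≡ 5 mod 8 ⇒ (2|4613) = -1]
  = -(4613|1789)    [QR: 1789 ≡ 1 mod 4, sign kept]
  = -(1035|1789)    [4613 ≡ 1035 mod 1789]
  = -(1789|1035)    [QR: 1789 ≡ 1 mod 4, sign kept]
  = -(754|1035)    [1789 ≡ 754 mod 1035]
  = (377|1035)    [1035 ≡ 3 mod 8 ⇒ (2|1035) = -1]
  = (1035|377)    [QR: 377 ≡ 1 mod 4, sign kept]
  = (281|377)    [1035 ≡ 281 mod 377]
  = (377|281)    [QR: 281 ≡ 1 mod 4, sign kept]
  = (96|281)    [377 ≡ 96 mod 281]
  = (3|281)    [281 ≡ 1 mod 8 ⇒ (2|281)^5 = +1]
  = (281|3)    [QR: 281 ≡ 1 mod 4, sign kept]
  = (2|3)    [281 ≡ 2 mod 3]
  = -(1|3)    [3 ≡ 3 mod 8 ⇒ (2|3) = -1]
  = -1    [(1|3) = 1]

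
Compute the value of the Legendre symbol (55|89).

(55|89)
  = (89|55)    [QR: 89 ≡ 1 mod 4, sign kept]
  = (34|55)    [89 ≡ 34 mod 55]
  = (17|55)    [55 ≡ 7 mod 8 ⇒ (2|55) = +1]
  = (55|17)    [QR: 17 ≡ 1 mod 4, sign kept]
  = (4|17)    [55 ≡ 4 mod 17]
  = (1|17)    [17 ≡ 1 mod 8 ⇒ (2|17)^2 = +1]
  = 1    [(1|17) = 1]

1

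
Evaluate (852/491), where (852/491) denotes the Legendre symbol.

1

Reduce the numerator: 852 ≡ 361 (mod 491), so (852/491) = (361/491).
361 ≡ 1 (mod 4), so quadratic reciprocity gives (361/491) = (491/361). Reduce: 491 ≡ 130 (mod 361). Now have (130/361).
Factor out 2: 130 = 2·65. Since 361 ≡ 1 (mod 8), (2/361) = +1. Now have (65/361).
65 ≡ 1 (mod 4), so quadratic reciprocity gives (65/361) = (361/65). Reduce: 361 ≡ 36 (mod 65). Now have (36/65).
Factor out 2: 36 = 2^2·9. Since 65 ≡ 1 (mod 8), (2/65) = +1, and (2/65)^2 = +1. Now have (9/65).
9 ≡ 1 (mod 4), so quadratic reciprocity gives (9/65) = (65/9). Reduce: 65 ≡ 2 (mod 9). Now have (2/9).
Factor out 2: 2 = 2. Since 9 ≡ 1 (mod 8), (2/9) = +1. Now have (1/9).
(1/9) = 1. Collecting the sign factors: 1.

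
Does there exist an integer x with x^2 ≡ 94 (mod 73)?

(94/73)
  = (21/73)    [94 ≡ 21 mod 73]
  = (73/21)    [QR: 21 ≡ 1 mod 4, sign kept]
  = (10/21)    [73 ≡ 10 mod 21]
  = -(5/21)    [21 ≡ 5 mod 8 ⇒ (2/21) = -1]
  = -(21/5)    [QR: 5 ≡ 1 mod 4, sign kept]
  = -(1/5)    [21 ≡ 1 mod 5]
  = -1    [(1/5) = 1]
The Legendre symbol is -1, so x^2 ≡ 94 (mod 73) has no solution.

no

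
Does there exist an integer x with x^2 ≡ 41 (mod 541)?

41 ≡ 1 (mod 4), so quadratic reciprocity gives (41/541) = (541/41). Reduce: 541 ≡ 8 (mod 41). Now have (8/41).
Factor out 2: 8 = 2^3. Since 41 ≡ 1 (mod 8), (2/41) = +1, and (2/41)^3 = +1. Now have (1/41).
(1/41) = 1. Collecting the sign factors: 1.
(41/541) = 1, and 541 is prime, so 41 is a quadratic residue mod 541.

yes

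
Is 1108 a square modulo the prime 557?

Reduce the numerator: 1108 ≡ 551 (mod 557), so (1108|557) = (551|557).
557 ≡ 1 (mod 4), so quadratic reciprocity gives (551|557) = (557|551). Reduce: 557 ≡ 6 (mod 551). Now have (6|551).
Factor out 2: 6 = 2·3. Since 551 ≡ 7 (mod 8), (2|551) = +1. Now have (3|551).
Both 3 ≡ 3 and 551 ≡ 3 (mod 4), so reciprocity gives (3|551) = -(551|3). Reduce: 551 ≡ 2 (mod 3). Now have -(2|3).
Factor out 2: 2 = 2. Since 3 ≡ 3 (mod 8), (2|3) = -1. Now have (1|3).
(1|3) = 1. Collecting the sign factors: 1.
The Legendre symbol is 1, so x^2 ≡ 1108 (mod 557) has solution.

yes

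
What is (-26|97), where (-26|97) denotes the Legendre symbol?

(-26|97)
  = (71|97)    [-26 ≡ 71 mod 97]
  = (97|71)    [QR: 97 ≡ 1 mod 4, sign kept]
  = (26|71)    [97 ≡ 26 mod 71]
  = (13|71)    [71 ≡ 7 mod 8 ⇒ (2|71) = +1]
  = (71|13)    [QR: 13 ≡ 1 mod 4, sign kept]
  = (6|13)    [71 ≡ 6 mod 13]
  = -(3|13)    [13 ≡ 5 mod 8 ⇒ (2|13) = -1]
  = -(13|3)    [QR: 13 ≡ 1 mod 4, sign kept]
  = -(1|3)    [13 ≡ 1 mod 3]
  = -1    [(1|3) = 1]

-1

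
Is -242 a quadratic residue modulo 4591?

Pull out -1: (-242|4591) = (-1|4591)·(242|4591). Since 4591 ≡ 3 (mod 4), (-1|4591) = -1. Now have -(242|4591).
Factor out 2: 242 = 2·121. Since 4591 ≡ 7 (mod 8), (2|4591) = +1. Now have -(121|4591).
121 ≡ 1 (mod 4), so quadratic reciprocity gives (121|4591) = (4591|121). Reduce: 4591 ≡ 114 (mod 121). Now have -(114|121).
Factor out 2: 114 = 2·57. Since 121 ≡ 1 (mod 8), (2|121) = +1. Now have -(57|121).
57 ≡ 1 (mod 4), so quadratic reciprocity gives (57|121) = (121|57). Reduce: 121 ≡ 7 (mod 57). Now have -(7|57).
57 ≡ 1 (mod 4), so quadratic reciprocity gives (7|57) = (57|7). Reduce: 57 ≡ 1 (mod 7). Now have -(1|7).
(1|7) = 1. Collecting the sign factors: -1.
The Legendre symbol is -1, so x^2 ≡ -242 (mod 4591) has no solution.

no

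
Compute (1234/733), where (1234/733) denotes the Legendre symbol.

1

(1234/733)
  = (501/733)    [1234 ≡ 501 mod 733]
  = (733/501)    [QR: 501 ≡ 1 mod 4, sign kept]
  = (232/501)    [733 ≡ 232 mod 501]
  = -(29/501)    [501 ≡ 5 mod 8 ⇒ (2/501)^3 = -1]
  = -(501/29)    [QR: 29 ≡ 1 mod 4, sign kept]
  = -(8/29)    [501 ≡ 8 mod 29]
  = (1/29)    [29 ≡ 5 mod 8 ⇒ (2/29)^3 = -1]
  = 1    [(1/29) = 1]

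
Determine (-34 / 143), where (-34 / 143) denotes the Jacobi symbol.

1

Reduce the numerator: -34 ≡ 109 (mod 143), so (-34 / 143) = (109 / 143).
109 ≡ 1 (mod 4), so quadratic reciprocity gives (109 / 143) = (143 / 109). Reduce: 143 ≡ 34 (mod 109). Now have (34 / 109).
Factor out 2: 34 = 2·17. Since 109 ≡ 5 (mod 8), (2 / 109) = -1. Now have -(17 / 109).
17 ≡ 1 (mod 4), so quadratic reciprocity gives (17 / 109) = (109 / 17). Reduce: 109 ≡ 7 (mod 17). Now have -(7 / 17).
17 ≡ 1 (mod 4), so quadratic reciprocity gives (7 / 17) = (17 / 7). Reduce: 17 ≡ 3 (mod 7). Now have -(3 / 7).
Both 3 ≡ 3 and 7 ≡ 3 (mod 4), so reciprocity gives (3 / 7) = -(7 / 3). Reduce: 7 ≡ 1 (mod 3). Now have (1 / 3).
(1 / 3) = 1. Collecting the sign factors: 1.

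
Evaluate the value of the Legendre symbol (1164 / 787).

-1

Reduce the numerator: 1164 ≡ 377 (mod 787), so (1164 / 787) = (377 / 787).
377 ≡ 1 (mod 4), so quadratic reciprocity gives (377 / 787) = (787 / 377). Reduce: 787 ≡ 33 (mod 377). Now have (33 / 377).
33 ≡ 1 (mod 4), so quadratic reciprocity gives (33 / 377) = (377 / 33). Reduce: 377 ≡ 14 (mod 33). Now have (14 / 33).
Factor out 2: 14 = 2·7. Since 33 ≡ 1 (mod 8), (2 / 33) = +1. Now have (7 / 33).
33 ≡ 1 (mod 4), so quadratic reciprocity gives (7 / 33) = (33 / 7). Reduce: 33 ≡ 5 (mod 7). Now have (5 / 7).
5 ≡ 1 (mod 4), so quadratic reciprocity gives (5 / 7) = (7 / 5). Reduce: 7 ≡ 2 (mod 5). Now have (2 / 5).
Factor out 2: 2 = 2. Since 5 ≡ 5 (mod 8), (2 / 5) = -1. Now have -(1 / 5).
(1 / 5) = 1. Collecting the sign factors: -1.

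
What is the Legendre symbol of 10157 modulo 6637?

-1

(10157|6637)
  = (3520|6637)    [10157 ≡ 3520 mod 6637]
  = (55|6637)    [6637 ≡ 5 mod 8 ⇒ (2|6637)^6 = +1]
  = (6637|55)    [QR: 6637 ≡ 1 mod 4, sign kept]
  = (37|55)    [6637 ≡ 37 mod 55]
  = (55|37)    [QR: 37 ≡ 1 mod 4, sign kept]
  = (18|37)    [55 ≡ 18 mod 37]
  = -(9|37)    [37 ≡ 5 mod 8 ⇒ (2|37) = -1]
  = -(37|9)    [QR: 9 ≡ 1 mod 4, sign kept]
  = -(1|9)    [37 ≡ 1 mod 9]
  = -1    [(1|9) = 1]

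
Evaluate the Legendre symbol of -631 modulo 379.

1

(-631 / 379)
  = (127 / 379)    [-631 ≡ 127 mod 379]
  = -(379 / 127)    [QR: both ≡ 3 mod 4, sign flips]
  = -(125 / 127)    [379 ≡ 125 mod 127]
  = -(127 / 125)    [QR: 125 ≡ 1 mod 4, sign kept]
  = -(2 / 125)    [127 ≡ 2 mod 125]
  = (1 / 125)    [125 ≡ 5 mod 8 ⇒ (2 / 125) = -1]
  = 1    [(1 / 125) = 1]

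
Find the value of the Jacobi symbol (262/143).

(262/143)
  = (119/143)    [262 ≡ 119 mod 143]
  = -(143/119)    [QR: both ≡ 3 mod 4, sign flips]
  = -(24/119)    [143 ≡ 24 mod 119]
  = -(3/119)    [119 ≡ 7 mod 8 ⇒ (2/119)^3 = +1]
  = (119/3)    [QR: both ≡ 3 mod 4, sign flips]
  = (2/3)    [119 ≡ 2 mod 3]
  = -(1/3)    [3 ≡ 3 mod 8 ⇒ (2/3) = -1]
  = -1    [(1/3) = 1]

-1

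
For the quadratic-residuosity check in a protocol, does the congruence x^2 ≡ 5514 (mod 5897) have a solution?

yes

Factor out 2: 5514 = 2·2757. Since 5897 ≡ 1 (mod 8), (2/5897) = +1. Now have (2757/5897).
2757 ≡ 1 (mod 4), so quadratic reciprocity gives (2757/5897) = (5897/2757). Reduce: 5897 ≡ 383 (mod 2757). Now have (383/2757).
2757 ≡ 1 (mod 4), so quadratic reciprocity gives (383/2757) = (2757/383). Reduce: 2757 ≡ 76 (mod 383). Now have (76/383).
Factor out 2: 76 = 2^2·19. Since 383 ≡ 7 (mod 8), (2/383) = +1, and (2/383)^2 = +1. Now have (19/383).
Both 19 ≡ 3 and 383 ≡ 3 (mod 4), so reciprocity gives (19/383) = -(383/19). Reduce: 383 ≡ 3 (mod 19). Now have -(3/19).
Both 3 ≡ 3 and 19 ≡ 3 (mod 4), so reciprocity gives (3/19) = -(19/3). Reduce: 19 ≡ 1 (mod 3). Now have (1/3).
(1/3) = 1. Collecting the sign factors: 1.
The Legendre symbol is 1, so x^2 ≡ 5514 (mod 5897) has solution.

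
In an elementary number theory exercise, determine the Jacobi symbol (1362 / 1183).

Reduce the numerator: 1362 ≡ 179 (mod 1183), so (1362 / 1183) = (179 / 1183).
Both 179 ≡ 3 and 1183 ≡ 3 (mod 4), so reciprocity gives (179 / 1183) = -(1183 / 179). Reduce: 1183 ≡ 109 (mod 179). Now have -(109 / 179).
109 ≡ 1 (mod 4), so quadratic reciprocity gives (109 / 179) = (179 / 109). Reduce: 179 ≡ 70 (mod 109). Now have -(70 / 109).
Factor out 2: 70 = 2·35. Since 109 ≡ 5 (mod 8), (2 / 109) = -1. Now have (35 / 109).
109 ≡ 1 (mod 4), so quadratic reciprocity gives (35 / 109) = (109 / 35). Reduce: 109 ≡ 4 (mod 35). Now have (4 / 35).
Factor out 2: 4 = 2^2. Since 35 ≡ 3 (mod 8), (2 / 35) = -1, and (2 / 35)^2 = +1. Now have (1 / 35).
(1 / 35) = 1. Collecting the sign factors: 1.

1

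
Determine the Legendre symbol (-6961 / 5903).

-1

Reduce the numerator: -6961 ≡ 4845 (mod 5903), so (-6961 / 5903) = (4845 / 5903).
4845 ≡ 1 (mod 4), so quadratic reciprocity gives (4845 / 5903) = (5903 / 4845). Reduce: 5903 ≡ 1058 (mod 4845). Now have (1058 / 4845).
Factor out 2: 1058 = 2·529. Since 4845 ≡ 5 (mod 8), (2 / 4845) = -1. Now have -(529 / 4845).
529 ≡ 1 (mod 4), so quadratic reciprocity gives (529 / 4845) = (4845 / 529). Reduce: 4845 ≡ 84 (mod 529). Now have -(84 / 529).
Factor out 2: 84 = 2^2·21. Since 529 ≡ 1 (mod 8), (2 / 529) = +1, and (2 / 529)^2 = +1. Now have -(21 / 529).
21 ≡ 1 (mod 4), so quadratic reciprocity gives (21 / 529) = (529 / 21). Reduce: 529 ≡ 4 (mod 21). Now have -(4 / 21).
Factor out 2: 4 = 2^2. Since 21 ≡ 5 (mod 8), (2 / 21) = -1, and (2 / 21)^2 = +1. Now have -(1 / 21).
(1 / 21) = 1. Collecting the sign factors: -1.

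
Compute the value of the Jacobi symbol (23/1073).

1073 ≡ 1 (mod 4), so quadratic reciprocity gives (23/1073) = (1073/23). Reduce: 1073 ≡ 15 (mod 23). Now have (15/23).
Both 15 ≡ 3 and 23 ≡ 3 (mod 4), so reciprocity gives (15/23) = -(23/15). Reduce: 23 ≡ 8 (mod 15). Now have -(8/15).
Factor out 2: 8 = 2^3. Since 15 ≡ 7 (mod 8), (2/15) = +1, and (2/15)^3 = +1. Now have -(1/15).
(1/15) = 1. Collecting the sign factors: -1.

-1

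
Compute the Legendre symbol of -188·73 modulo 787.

-1

By multiplicativity, (-188·73|787) = (-188|787)·(73|787).
First factor (-188|787):
(-188|787)
  = (599|787)    [-188 ≡ 599 mod 787]
  = -(787|599)    [QR: both ≡ 3 mod 4, sign flips]
  = -(188|599)    [787 ≡ 188 mod 599]
  = -(47|599)    [599 ≡ 7 mod 8 ⇒ (2|599)^2 = +1]
  = (599|47)    [QR: both ≡ 3 mod 4, sign flips]
  = (35|47)    [599 ≡ 35 mod 47]
  = -(47|35)    [QR: both ≡ 3 mod 4, sign flips]
  = -(12|35)    [47 ≡ 12 mod 35]
  = -(3|35)    [35 ≡ 3 mod 8 ⇒ (2|35)^2 = +1]
  = (35|3)    [QR: both ≡ 3 mod 4, sign flips]
  = (2|3)    [35 ≡ 2 mod 3]
  = -(1|3)    [3 ≡ 3 mod 8 ⇒ (2|3) = -1]
  = -1    [(1|3) = 1]
Second factor (73|787):
(73|787)
  = (787|73)    [QR: 73 ≡ 1 mod 4, sign kept]
  = (57|73)    [787 ≡ 57 mod 73]
  = (73|57)    [QR: 57 ≡ 1 mod 4, sign kept]
  = (16|57)    [73 ≡ 16 mod 57]
  = (1|57)    [57 ≡ 1 mod 8 ⇒ (2|57)^4 = +1]
  = 1    [(1|57) = 1]
Product: (-1)·(1) = -1.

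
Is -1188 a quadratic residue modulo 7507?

(-1188/7507)
  = (6319/7507)    [-1188 ≡ 6319 mod 7507]
  = -(7507/6319)    [QR: both ≡ 3 mod 4, sign flips]
  = -(1188/6319)    [7507 ≡ 1188 mod 6319]
  = -(297/6319)    [6319 ≡ 7 mod 8 ⇒ (2/6319)^2 = +1]
  = -(6319/297)    [QR: 297 ≡ 1 mod 4, sign kept]
  = -(82/297)    [6319 ≡ 82 mod 297]
  = -(41/297)    [297 ≡ 1 mod 8 ⇒ (2/297) = +1]
  = -(297/41)    [QR: 41 ≡ 1 mod 4, sign kept]
  = -(10/41)    [297 ≡ 10 mod 41]
  = -(5/41)    [41 ≡ 1 mod 8 ⇒ (2/41) = +1]
  = -(41/5)    [QR: 5 ≡ 1 mod 4, sign kept]
  = -(1/5)    [41 ≡ 1 mod 5]
  = -1    [(1/5) = 1]
(-1188/7507) = -1, and 7507 is prime, so -1188 is not a quadratic residue mod 7507.

no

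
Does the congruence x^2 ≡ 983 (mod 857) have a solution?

no

(983/857)
  = (126/857)    [983 ≡ 126 mod 857]
  = (63/857)    [857 ≡ 1 mod 8 ⇒ (2/857) = +1]
  = (857/63)    [QR: 857 ≡ 1 mod 4, sign kept]
  = (38/63)    [857 ≡ 38 mod 63]
  = (19/63)    [63 ≡ 7 mod 8 ⇒ (2/63) = +1]
  = -(63/19)    [QR: both ≡ 3 mod 4, sign flips]
  = -(6/19)    [63 ≡ 6 mod 19]
  = (3/19)    [19 ≡ 3 mod 8 ⇒ (2/19) = -1]
  = -(19/3)    [QR: both ≡ 3 mod 4, sign flips]
  = -(1/3)    [19 ≡ 1 mod 3]
  = -1    [(1/3) = 1]
(983/857) = -1, and 857 is prime, so 983 is not a quadratic residue mod 857.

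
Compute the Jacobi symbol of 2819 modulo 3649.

-1

(2819|3649)
  = (3649|2819)    [QR: 3649 ≡ 1 mod 4, sign kept]
  = (830|2819)    [3649 ≡ 830 mod 2819]
  = -(415|2819)    [2819 ≡ 3 mod 8 ⇒ (2|2819) = -1]
  = (2819|415)    [QR: both ≡ 3 mod 4, sign flips]
  = (329|415)    [2819 ≡ 329 mod 415]
  = (415|329)    [QR: 329 ≡ 1 mod 4, sign kept]
  = (86|329)    [415 ≡ 86 mod 329]
  = (43|329)    [329 ≡ 1 mod 8 ⇒ (2|329) = +1]
  = (329|43)    [QR: 329 ≡ 1 mod 4, sign kept]
  = (28|43)    [329 ≡ 28 mod 43]
  = (7|43)    [43 ≡ 3 mod 8 ⇒ (2|43)^2 = +1]
  = -(43|7)    [QR: both ≡ 3 mod 4, sign flips]
  = -(1|7)    [43 ≡ 1 mod 7]
  = -1    [(1|7) = 1]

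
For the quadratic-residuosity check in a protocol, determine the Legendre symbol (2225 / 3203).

2225 ≡ 1 (mod 4), so quadratic reciprocity gives (2225 / 3203) = (3203 / 2225). Reduce: 3203 ≡ 978 (mod 2225). Now have (978 / 2225).
Factor out 2: 978 = 2·489. Since 2225 ≡ 1 (mod 8), (2 / 2225) = +1. Now have (489 / 2225).
489 ≡ 1 (mod 4), so quadratic reciprocity gives (489 / 2225) = (2225 / 489). Reduce: 2225 ≡ 269 (mod 489). Now have (269 / 489).
269 ≡ 1 (mod 4), so quadratic reciprocity gives (269 / 489) = (489 / 269). Reduce: 489 ≡ 220 (mod 269). Now have (220 / 269).
Factor out 2: 220 = 2^2·55. Since 269 ≡ 5 (mod 8), (2 / 269) = -1, and (2 / 269)^2 = +1. Now have (55 / 269).
269 ≡ 1 (mod 4), so quadratic reciprocity gives (55 / 269) = (269 / 55). Reduce: 269 ≡ 49 (mod 55). Now have (49 / 55).
49 ≡ 1 (mod 4), so quadratic reciprocity gives (49 / 55) = (55 / 49). Reduce: 55 ≡ 6 (mod 49). Now have (6 / 49).
Factor out 2: 6 = 2·3. Since 49 ≡ 1 (mod 8), (2 / 49) = +1. Now have (3 / 49).
49 ≡ 1 (mod 4), so quadratic reciprocity gives (3 / 49) = (49 / 3). Reduce: 49 ≡ 1 (mod 3). Now have (1 / 3).
(1 / 3) = 1. Collecting the sign factors: 1.

1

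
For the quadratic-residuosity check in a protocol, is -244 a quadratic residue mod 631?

yes

Reduce the numerator: -244 ≡ 387 (mod 631), so (-244|631) = (387|631).
Both 387 ≡ 3 and 631 ≡ 3 (mod 4), so reciprocity gives (387|631) = -(631|387). Reduce: 631 ≡ 244 (mod 387). Now have -(244|387).
Factor out 2: 244 = 2^2·61. Since 387 ≡ 3 (mod 8), (2|387) = -1, and (2|387)^2 = +1. Now have -(61|387).
61 ≡ 1 (mod 4), so quadratic reciprocity gives (61|387) = (387|61). Reduce: 387 ≡ 21 (mod 61). Now have -(21|61).
21 ≡ 1 (mod 4), so quadratic reciprocity gives (21|61) = (61|21). Reduce: 61 ≡ 19 (mod 21). Now have -(19|21).
21 ≡ 1 (mod 4), so quadratic reciprocity gives (19|21) = (21|19). Reduce: 21 ≡ 2 (mod 19). Now have -(2|19).
Factor out 2: 2 = 2. Since 19 ≡ 3 (mod 8), (2|19) = -1. Now have (1|19).
(1|19) = 1. Collecting the sign factors: 1.
The Legendre symbol is 1, so x^2 ≡ -244 (mod 631) has solution.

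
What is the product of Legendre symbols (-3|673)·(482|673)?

1

By multiplicativity, (-3·482|673) = (-3|673)·(482|673).
First factor (-3|673):
Reduce the numerator: -3 ≡ 670 (mod 673), so (-3|673) = (670|673).
Factor out 2: 670 = 2·335. Since 673 ≡ 1 (mod 8), (2|673) = +1. Now have (335|673).
673 ≡ 1 (mod 4), so quadratic reciprocity gives (335|673) = (673|335). Reduce: 673 ≡ 3 (mod 335). Now have (3|335).
Both 3 ≡ 3 and 335 ≡ 3 (mod 4), so reciprocity gives (3|335) = -(335|3). Reduce: 335 ≡ 2 (mod 3). Now have -(2|3).
Factor out 2: 2 = 2. Since 3 ≡ 3 (mod 8), (2|3) = -1. Now have (1|3).
(1|3) = 1. Collecting the sign factors: 1.
Second factor (482|673):
Factor out 2: 482 = 2·241. Since 673 ≡ 1 (mod 8), (2|673) = +1. Now have (241|673).
241 ≡ 1 (mod 4), so quadratic reciprocity gives (241|673) = (673|241). Reduce: 673 ≡ 191 (mod 241). Now have (191|241).
241 ≡ 1 (mod 4), so quadratic reciprocity gives (191|241) = (241|191). Reduce: 241 ≡ 50 (mod 191). Now have (50|191).
Factor out 2: 50 = 2·25. Since 191 ≡ 7 (mod 8), (2|191) = +1. Now have (25|191).
25 ≡ 1 (mod 4), so quadratic reciprocity gives (25|191) = (191|25). Reduce: 191 ≡ 16 (mod 25). Now have (16|25).
Factor out 2: 16 = 2^4. Since 25 ≡ 1 (mod 8), (2|25) = +1, and (2|25)^4 = +1. Now have (1|25).
(1|25) = 1. Collecting the sign factors: 1.
Product: (1)·(1) = 1.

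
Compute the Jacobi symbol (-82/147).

-1

(-82/147)
  = (65/147)    [-82 ≡ 65 mod 147]
  = (147/65)    [QR: 65 ≡ 1 mod 4, sign kept]
  = (17/65)    [147 ≡ 17 mod 65]
  = (65/17)    [QR: 17 ≡ 1 mod 4, sign kept]
  = (14/17)    [65 ≡ 14 mod 17]
  = (7/17)    [17 ≡ 1 mod 8 ⇒ (2/17) = +1]
  = (17/7)    [QR: 17 ≡ 1 mod 4, sign kept]
  = (3/7)    [17 ≡ 3 mod 7]
  = -(7/3)    [QR: both ≡ 3 mod 4, sign flips]
  = -(1/3)    [7 ≡ 1 mod 3]
  = -1    [(1/3) = 1]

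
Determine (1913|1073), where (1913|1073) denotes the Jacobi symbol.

Reduce the numerator: 1913 ≡ 840 (mod 1073), so (1913|1073) = (840|1073).
Factor out 2: 840 = 2^3·105. Since 1073 ≡ 1 (mod 8), (2|1073) = +1, and (2|1073)^3 = +1. Now have (105|1073).
105 ≡ 1 (mod 4), so quadratic reciprocity gives (105|1073) = (1073|105). Reduce: 1073 ≡ 23 (mod 105). Now have (23|105).
105 ≡ 1 (mod 4), so quadratic reciprocity gives (23|105) = (105|23). Reduce: 105 ≡ 13 (mod 23). Now have (13|23).
13 ≡ 1 (mod 4), so quadratic reciprocity gives (13|23) = (23|13). Reduce: 23 ≡ 10 (mod 13). Now have (10|13).
Factor out 2: 10 = 2·5. Since 13 ≡ 5 (mod 8), (2|13) = -1. Now have -(5|13).
5 ≡ 1 (mod 4), so quadratic reciprocity gives (5|13) = (13|5). Reduce: 13 ≡ 3 (mod 5). Now have -(3|5).
5 ≡ 1 (mod 4), so quadratic reciprocity gives (3|5) = (5|3). Reduce: 5 ≡ 2 (mod 3). Now have -(2|3).
Factor out 2: 2 = 2. Since 3 ≡ 3 (mod 8), (2|3) = -1. Now have (1|3).
(1|3) = 1. Collecting the sign factors: 1.

1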